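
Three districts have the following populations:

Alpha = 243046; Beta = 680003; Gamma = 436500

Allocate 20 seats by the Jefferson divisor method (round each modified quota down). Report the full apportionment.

Standard divisor 1359549/20 ≈ 67977.45; standard quotas: Alpha 3.575, Beta 10.003, Gamma 6.421.
Rounding down gives 3, 10, 6 = 19 seats, so the divisor must be adjusted.
With modified divisor 62100: modified quotas Alpha 3.914, Beta 10.950, Gamma 7.029.
Rounding down: Alpha 3, Beta 10, Gamma 7 (total 20).

Alpha=3, Beta=10, Gamma=7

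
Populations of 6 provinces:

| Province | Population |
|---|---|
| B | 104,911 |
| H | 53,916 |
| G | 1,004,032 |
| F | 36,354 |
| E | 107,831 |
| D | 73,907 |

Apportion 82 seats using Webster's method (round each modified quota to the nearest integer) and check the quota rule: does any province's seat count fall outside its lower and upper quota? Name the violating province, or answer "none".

Standard quotas: B 6.230, H 3.201, G 59.619, F 2.159, E 6.403, D 4.389.
Webster allocation: B 6, H 3, G 61, F 2, E 6, D 4.
G has quota 59.619 (lower 59, upper 60) but receives 61 — outside the quota interval.

G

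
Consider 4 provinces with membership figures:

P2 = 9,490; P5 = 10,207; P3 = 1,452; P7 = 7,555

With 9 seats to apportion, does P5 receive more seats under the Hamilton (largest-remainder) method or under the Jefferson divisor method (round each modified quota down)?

Hamilton: P2 3, P5 3, P3 1, P7 2.
Jefferson: P2 3, P5 4, P3 0, P7 2.
P5 gets 3 under Hamilton and 4 under Jefferson.

Jefferson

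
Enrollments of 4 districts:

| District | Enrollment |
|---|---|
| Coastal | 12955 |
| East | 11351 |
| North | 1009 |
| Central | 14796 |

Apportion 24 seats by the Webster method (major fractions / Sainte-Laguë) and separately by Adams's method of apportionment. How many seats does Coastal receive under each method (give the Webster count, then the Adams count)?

Webster: Coastal 7, East 7, North 1, Central 9.
Adams: Coastal 8, East 7, North 1, Central 8.
Coastal gets 7 under Webster and 8 under Adams.

7 and 8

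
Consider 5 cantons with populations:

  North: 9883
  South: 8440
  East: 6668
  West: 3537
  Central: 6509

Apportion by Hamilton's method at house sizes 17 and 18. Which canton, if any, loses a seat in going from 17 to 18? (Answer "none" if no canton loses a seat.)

none

At 17 seats: North 5, South 4, East 3, West 2, Central 3.
At 18 seats: North 5, South 4, East 4, West 2, Central 3.
No canton's allocation decreased.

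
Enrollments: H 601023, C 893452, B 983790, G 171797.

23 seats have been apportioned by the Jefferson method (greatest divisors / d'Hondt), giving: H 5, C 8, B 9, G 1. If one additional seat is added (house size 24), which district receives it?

H

Priority for the next seat is population ÷ (current seats + 1).
Priorities: H 100170.500, C 99272.444, B 98379.000, G 85898.500.
Highest priority: H.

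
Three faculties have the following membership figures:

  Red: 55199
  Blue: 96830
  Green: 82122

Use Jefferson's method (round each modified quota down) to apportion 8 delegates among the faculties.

Red=2; Blue=3; Green=3

Standard divisor 234151/8 ≈ 29268.875; standard quotas: Red 1.886, Blue 3.308, Green 2.806.
Rounding down gives 1, 3, 2 = 6 seats, so the divisor must be adjusted.
With modified divisor 25800: modified quotas Red 2.139, Blue 3.753, Green 3.183.
Rounding down: Red 2, Blue 3, Green 3 (total 8).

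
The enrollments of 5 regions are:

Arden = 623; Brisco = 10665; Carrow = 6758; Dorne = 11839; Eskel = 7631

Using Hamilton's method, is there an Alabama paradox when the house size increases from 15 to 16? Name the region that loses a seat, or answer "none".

none

At 15 seats: Arden 0, Brisco 4, Carrow 3, Dorne 5, Eskel 3.
At 16 seats: Arden 0, Brisco 5, Carrow 3, Dorne 5, Eskel 3.
No region's allocation decreased.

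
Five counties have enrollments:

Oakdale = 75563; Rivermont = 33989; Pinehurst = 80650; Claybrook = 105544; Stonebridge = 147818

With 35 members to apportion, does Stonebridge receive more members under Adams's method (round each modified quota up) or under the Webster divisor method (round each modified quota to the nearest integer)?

Webster

Adams: Oakdale 6, Rivermont 3, Pinehurst 7, Claybrook 8, Stonebridge 11.
Webster: Oakdale 6, Rivermont 3, Pinehurst 6, Claybrook 8, Stonebridge 12.
Stonebridge gets 11 under Adams and 12 under Webster.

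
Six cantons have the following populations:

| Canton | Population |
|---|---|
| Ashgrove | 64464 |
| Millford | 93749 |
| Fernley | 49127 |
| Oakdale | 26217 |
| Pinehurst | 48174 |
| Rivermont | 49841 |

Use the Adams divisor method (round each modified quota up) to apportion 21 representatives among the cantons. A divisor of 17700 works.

With modified divisor 17700: modified quotas Ashgrove 3.642, Millford 5.297, Fernley 2.776, Oakdale 1.481, Pinehurst 2.722, Rivermont 2.816.
Rounding up: Ashgrove 4, Millford 6, Fernley 3, Oakdale 2, Pinehurst 3, Rivermont 3 (total 21).

Ashgrove 4; Millford 6; Fernley 3; Oakdale 2; Pinehurst 3; Rivermont 3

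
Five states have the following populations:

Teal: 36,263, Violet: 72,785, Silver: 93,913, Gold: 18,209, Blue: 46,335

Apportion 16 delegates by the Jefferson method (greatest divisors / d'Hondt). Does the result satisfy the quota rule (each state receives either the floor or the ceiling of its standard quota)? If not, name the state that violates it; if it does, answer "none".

none

Standard quotas: Teal 2.169, Violet 4.353, Silver 5.617, Gold 1.089, Blue 2.771.
Jefferson allocation: Teal 2, Violet 4, Silver 6, Gold 1, Blue 3.
Every allocation lies between the lower and upper quota.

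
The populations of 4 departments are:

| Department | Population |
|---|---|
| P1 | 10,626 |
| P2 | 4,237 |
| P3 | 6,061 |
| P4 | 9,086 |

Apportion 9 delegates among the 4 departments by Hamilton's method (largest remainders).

P1=3, P2=1, P3=2, P4=3

The standard divisor is 30010/9 ≈ 3334.444.
Standard quotas: P1 3.1867, P2 1.2707, P3 1.8177, P4 2.7249.
Lower quotas: P1 3, P2 1, P3 1, P4 2 (sum 7, leaving 2 seats).
Remainders in descending order: P3 0.8177, P4 0.7249, P2 0.2707, P1 0.1867.
The surplus seats go to P3, P4.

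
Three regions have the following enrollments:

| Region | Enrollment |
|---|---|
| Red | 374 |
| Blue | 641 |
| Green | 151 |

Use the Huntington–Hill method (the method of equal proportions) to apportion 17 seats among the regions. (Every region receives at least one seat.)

With divisor 68: modified quotas Red 5.500, Blue 9.426, Green 2.221.
Geometric-mean thresholds: Red √(5·6)=5.477, Blue √(9·10)=9.487, Green √(2·3)=2.449.
Each quota rounded against its threshold gives Red 6, Blue 9, Green 2 (total 17).

Red 6, Blue 9, Green 2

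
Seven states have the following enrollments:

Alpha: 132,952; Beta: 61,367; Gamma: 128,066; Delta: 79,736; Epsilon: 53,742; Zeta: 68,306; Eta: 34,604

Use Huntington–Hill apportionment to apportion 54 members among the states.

With divisor 10397: modified quotas Alpha 12.788, Beta 5.902, Gamma 12.318, Delta 7.669, Epsilon 5.169, Zeta 6.570, Eta 3.328.
Geometric-mean thresholds: Alpha √(12·13)=12.490, Beta √(5·6)=5.477, Gamma √(12·13)=12.490, Delta √(7·8)=7.483, Epsilon √(5·6)=5.477, Zeta √(6·7)=6.481, Eta √(3·4)=3.464.
Each quota rounded against its threshold gives Alpha 13, Beta 6, Gamma 12, Delta 8, Epsilon 5, Zeta 7, Eta 3 (total 54).

Alpha 13, Beta 6, Gamma 12, Delta 8, Epsilon 5, Zeta 7, Eta 3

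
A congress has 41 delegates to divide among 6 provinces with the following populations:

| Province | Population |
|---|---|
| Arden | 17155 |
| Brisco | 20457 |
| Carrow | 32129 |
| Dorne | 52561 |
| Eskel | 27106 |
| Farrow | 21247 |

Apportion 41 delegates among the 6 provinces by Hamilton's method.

Total 170655; standard divisor 170655/41 ≈ 4162.317.
Standard quotas: Arden 4.1215, Brisco 4.9148, Carrow 7.7190, Dorne 12.6278, Eskel 6.5122, Farrow 5.1046.
Lower quotas: Arden 4, Brisco 4, Carrow 7, Dorne 12, Eskel 6, Farrow 5 (sum 38, leaving 3 seats).
Remainders in descending order: Brisco 0.9148, Carrow 0.7190, Dorne 0.6278, Eskel 0.5122, Arden 0.1215, Farrow 0.1046.
Largest remainders: Brisco, Carrow, Dorne receive the extra seats.

Arden 4; Brisco 5; Carrow 8; Dorne 13; Eskel 6; Farrow 5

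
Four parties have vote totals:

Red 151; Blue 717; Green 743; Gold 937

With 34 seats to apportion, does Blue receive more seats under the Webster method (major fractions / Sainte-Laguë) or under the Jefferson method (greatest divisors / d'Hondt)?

Webster

Webster: Red 2, Blue 10, Green 10, Gold 12.
Jefferson: Red 2, Blue 9, Green 10, Gold 13.
Blue gets 10 under Webster and 9 under Jefferson.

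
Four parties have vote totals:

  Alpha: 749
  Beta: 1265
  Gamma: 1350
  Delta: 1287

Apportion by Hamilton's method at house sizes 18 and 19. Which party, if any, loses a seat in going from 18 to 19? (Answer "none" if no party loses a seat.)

At 18 seats: Alpha 3, Beta 5, Gamma 5, Delta 5.
At 19 seats: Alpha 3, Beta 5, Gamma 6, Delta 5.
No party's allocation decreased.

none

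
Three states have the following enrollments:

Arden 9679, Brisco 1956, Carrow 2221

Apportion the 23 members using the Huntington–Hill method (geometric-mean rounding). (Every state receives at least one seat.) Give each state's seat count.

Arden 16, Brisco 3, Carrow 4

With divisor 606: modified quotas Arden 15.972, Brisco 3.228, Carrow 3.665.
Geometric-mean thresholds: Arden √(15·16)=15.492, Brisco √(3·4)=3.464, Carrow √(3·4)=3.464.
Each quota rounded against its threshold gives Arden 16, Brisco 3, Carrow 4 (total 23).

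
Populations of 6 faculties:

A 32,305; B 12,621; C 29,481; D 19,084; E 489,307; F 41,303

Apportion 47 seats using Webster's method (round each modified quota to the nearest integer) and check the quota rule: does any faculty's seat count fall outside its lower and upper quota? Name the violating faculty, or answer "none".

Standard quotas: A 2.433, B 0.950, C 2.220, D 1.437, E 36.849, F 3.110.
Webster allocation: A 2, B 1, C 2, D 1, E 38, F 3.
E has quota 36.849 (lower 36, upper 37) but receives 38 — outside the quota interval.

E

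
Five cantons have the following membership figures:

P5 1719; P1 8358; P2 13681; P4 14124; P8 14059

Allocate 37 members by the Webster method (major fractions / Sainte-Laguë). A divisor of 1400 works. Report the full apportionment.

With modified divisor 1400: modified quotas P5 1.228, P1 5.970, P2 9.772, P4 10.089, P8 10.042.
Rounding to the nearest integer: P5 1, P1 6, P2 10, P4 10, P8 10 (total 37).

P5=1, P1=6, P2=10, P4=10, P8=10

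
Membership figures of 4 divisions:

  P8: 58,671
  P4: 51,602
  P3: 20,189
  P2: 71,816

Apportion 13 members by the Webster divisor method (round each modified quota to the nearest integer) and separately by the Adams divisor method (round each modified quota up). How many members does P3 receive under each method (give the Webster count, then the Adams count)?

1 and 2

Webster: P8 4, P4 3, P3 1, P2 5.
Adams: P8 4, P4 3, P3 2, P2 4.
P3 gets 1 under Webster and 2 under Adams.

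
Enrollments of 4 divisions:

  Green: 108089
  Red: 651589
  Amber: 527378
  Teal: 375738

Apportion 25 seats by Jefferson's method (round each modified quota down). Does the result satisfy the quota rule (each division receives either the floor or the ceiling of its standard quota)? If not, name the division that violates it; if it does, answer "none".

Standard quotas: Green 1.625, Red 9.797, Amber 7.929, Teal 5.649.
Jefferson allocation: Green 1, Red 10, Amber 8, Teal 6.
Every allocation lies between the lower and upper quota.

none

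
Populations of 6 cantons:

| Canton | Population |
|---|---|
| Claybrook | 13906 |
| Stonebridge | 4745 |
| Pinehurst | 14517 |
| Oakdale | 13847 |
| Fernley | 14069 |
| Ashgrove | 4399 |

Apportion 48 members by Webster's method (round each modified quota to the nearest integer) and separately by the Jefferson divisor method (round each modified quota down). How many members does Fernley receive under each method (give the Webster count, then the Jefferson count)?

10 and 11

Webster: Claybrook 10, Stonebridge 4, Pinehurst 11, Oakdale 10, Fernley 10, Ashgrove 3.
Jefferson: Claybrook 10, Stonebridge 3, Pinehurst 11, Oakdale 10, Fernley 11, Ashgrove 3.
Fernley gets 10 under Webster and 11 under Jefferson.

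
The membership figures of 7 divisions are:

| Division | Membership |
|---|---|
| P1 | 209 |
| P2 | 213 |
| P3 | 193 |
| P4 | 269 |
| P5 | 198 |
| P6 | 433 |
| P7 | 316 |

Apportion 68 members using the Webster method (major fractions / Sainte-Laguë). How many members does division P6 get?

Standard divisor 1831/68 ≈ 26.926; standard quotas: P1 7.762, P2 7.910, P3 7.168, P4 9.990, P5 7.353, P6 16.081, P7 11.736.
Rounding to the nearest integer gives P1 8, P2 8, P3 7, P4 10, P5 7, P6 16, P7 12 — total 68, matching the house size, so no adjustment is needed.
P6 receives 16.

16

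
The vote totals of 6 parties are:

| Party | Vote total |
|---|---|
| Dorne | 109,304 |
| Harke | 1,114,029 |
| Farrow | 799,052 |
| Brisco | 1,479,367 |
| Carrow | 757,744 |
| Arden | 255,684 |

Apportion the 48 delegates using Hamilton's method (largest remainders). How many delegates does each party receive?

Dorne 1; Harke 12; Farrow 8; Brisco 16; Carrow 8; Arden 3

The standard divisor is 4515180/48 ≈ 94066.25.
Standard quotas: Dorne 1.1620, Harke 11.8430, Farrow 8.4946, Brisco 15.7269, Carrow 8.0554, Arden 2.7181.
Lower quotas: Dorne 1, Harke 11, Farrow 8, Brisco 15, Carrow 8, Arden 2 (sum 45, leaving 3 seats).
Remainders in descending order: Harke 0.8430, Brisco 0.7269, Arden 0.7181, Farrow 0.4946, Dorne 0.1620, Carrow 0.0554.
Largest remainders: Harke, Brisco, Arden receive the extra seats.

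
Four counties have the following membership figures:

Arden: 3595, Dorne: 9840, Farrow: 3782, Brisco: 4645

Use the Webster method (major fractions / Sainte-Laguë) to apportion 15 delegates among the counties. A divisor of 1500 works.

Arden=2; Dorne=7; Farrow=3; Brisco=3

With modified divisor 1500: modified quotas Arden 2.397, Dorne 6.560, Farrow 2.521, Brisco 3.097.
Rounding to the nearest integer: Arden 2, Dorne 7, Farrow 3, Brisco 3 (total 15).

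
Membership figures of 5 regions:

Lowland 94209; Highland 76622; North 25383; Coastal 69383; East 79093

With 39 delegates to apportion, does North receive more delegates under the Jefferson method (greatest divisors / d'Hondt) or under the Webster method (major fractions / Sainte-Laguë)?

Webster

Jefferson: Lowland 11, Highland 9, North 2, Coastal 8, East 9.
Webster: Lowland 10, Highland 9, North 3, Coastal 8, East 9.
North gets 2 under Jefferson and 3 under Webster.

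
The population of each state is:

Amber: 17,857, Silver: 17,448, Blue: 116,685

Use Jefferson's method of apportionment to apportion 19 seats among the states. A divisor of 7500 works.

With modified divisor 7500: modified quotas Amber 2.381, Silver 2.326, Blue 15.558.
Rounding down: Amber 2, Silver 2, Blue 15 (total 19).

Amber=2; Silver=2; Blue=15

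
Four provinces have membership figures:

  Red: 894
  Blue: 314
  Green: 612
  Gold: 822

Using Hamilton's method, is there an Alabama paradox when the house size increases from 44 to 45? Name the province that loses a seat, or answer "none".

At 44 seats: Red 15, Blue 5, Green 10, Gold 14.
At 45 seats: Red 15, Blue 5, Green 11, Gold 14.
No province's allocation decreased.

none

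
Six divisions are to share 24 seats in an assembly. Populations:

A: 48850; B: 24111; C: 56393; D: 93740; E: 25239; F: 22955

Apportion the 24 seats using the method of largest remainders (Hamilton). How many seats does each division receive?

A=5, B=2, C=5, D=8, E=2, F=2

The standard divisor is 271288/24 ≈ 11303.667.
Standard quotas: A 4.3216, B 2.1330, C 4.9889, D 8.2929, E 2.2328, F 2.0308.
Lower quotas: A 4, B 2, C 4, D 8, E 2, F 2 (sum 22, leaving 2 seats).
Remainders in descending order: C 0.9889, A 0.3216, D 0.2929, E 0.2328, B 0.1330, F 0.0308.
The surplus seats go to C, A.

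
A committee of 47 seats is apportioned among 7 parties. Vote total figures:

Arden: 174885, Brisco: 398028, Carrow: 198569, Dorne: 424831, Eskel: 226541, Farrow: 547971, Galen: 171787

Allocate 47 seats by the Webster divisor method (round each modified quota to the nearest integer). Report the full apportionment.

Arden=4, Brisco=9, Carrow=4, Dorne=9, Eskel=5, Farrow=12, Galen=4

Standard divisor 2142612/47 ≈ 45587.489; standard quotas: Arden 3.836, Brisco 8.731, Carrow 4.356, Dorne 9.319, Eskel 4.969, Farrow 12.020, Galen 3.768.
Rounding to the nearest integer gives Arden 4, Brisco 9, Carrow 4, Dorne 9, Eskel 5, Farrow 12, Galen 4 — total 47, matching the house size, so no adjustment is needed.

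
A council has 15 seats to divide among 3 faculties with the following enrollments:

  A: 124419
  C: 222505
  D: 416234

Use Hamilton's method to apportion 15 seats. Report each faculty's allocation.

A 3, C 4, D 8

The standard divisor is 763158/15 ≈ 50877.2.
Standard quotas: A 2.4455, C 4.3734, D 8.1811.
Lower quotas: A 2, C 4, D 8 (sum 14, leaving 1 seat).
Remainders in descending order: A 0.4455, C 0.3734, D 0.1811.
The surplus seat goes to A.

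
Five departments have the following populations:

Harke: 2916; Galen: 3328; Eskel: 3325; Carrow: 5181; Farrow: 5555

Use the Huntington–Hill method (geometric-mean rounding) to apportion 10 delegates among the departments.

With divisor 2191: modified quotas Harke 1.331, Galen 1.519, Eskel 1.518, Carrow 2.365, Farrow 2.535.
Geometric-mean thresholds: Harke √(1·2)=1.414, Galen √(1·2)=1.414, Eskel √(1·2)=1.414, Carrow √(2·3)=2.449, Farrow √(2·3)=2.449.
Each quota rounded against its threshold gives Harke 1, Galen 2, Eskel 2, Carrow 2, Farrow 3 (total 10).

Harke: 1, Galen: 2, Eskel: 2, Carrow: 2, Farrow: 3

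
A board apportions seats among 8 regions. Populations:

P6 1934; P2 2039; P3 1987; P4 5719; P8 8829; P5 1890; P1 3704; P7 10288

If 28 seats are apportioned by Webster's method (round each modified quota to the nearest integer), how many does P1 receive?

3

Standard divisor 36390/28 ≈ 1299.643; standard quotas: P6 1.488, P2 1.569, P3 1.529, P4 4.400, P8 6.793, P5 1.454, P1 2.850, P7 7.916.
Rounding to the nearest integer gives P6 1, P2 2, P3 2, P4 4, P8 7, P5 1, P1 3, P7 8 — total 28, matching the house size, so no adjustment is needed.
P1 receives 3.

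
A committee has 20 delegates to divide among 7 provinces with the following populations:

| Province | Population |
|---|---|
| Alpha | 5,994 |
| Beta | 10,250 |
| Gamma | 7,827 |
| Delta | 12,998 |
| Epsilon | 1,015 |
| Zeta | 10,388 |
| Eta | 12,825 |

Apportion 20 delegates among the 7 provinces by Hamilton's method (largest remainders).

Alpha=2, Beta=3, Gamma=3, Delta=4, Epsilon=0, Zeta=4, Eta=4

The standard divisor is 61297/20 ≈ 3064.85.
Standard quotas: Alpha 1.9557, Beta 3.3444, Gamma 2.5538, Delta 4.2410, Epsilon 0.3312, Zeta 3.3894, Eta 4.1845.
Lower quotas: Alpha 1, Beta 3, Gamma 2, Delta 4, Epsilon 0, Zeta 3, Eta 4 (sum 17, leaving 3 seats).
Remainders in descending order: Alpha 0.9557, Gamma 0.5538, Zeta 0.3894, Beta 0.3444, Epsilon 0.3312, Delta 0.2410, Eta 0.1845.
Largest remainders: Alpha, Gamma, Zeta receive the extra seats.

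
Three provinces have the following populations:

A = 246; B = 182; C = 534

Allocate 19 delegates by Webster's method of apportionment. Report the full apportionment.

A: 5; B: 4; C: 10

Standard divisor 962/19 ≈ 50.632; standard quotas: A 4.859, B 3.595, C 10.547.
Rounding to the nearest integer gives 5, 4, 11 = 20 seats, so the divisor must be adjusted.
With modified divisor 51: modified quotas A 4.824, B 3.569, C 10.471.
Rounding to the nearest integer: A 5, B 4, C 10 (total 19).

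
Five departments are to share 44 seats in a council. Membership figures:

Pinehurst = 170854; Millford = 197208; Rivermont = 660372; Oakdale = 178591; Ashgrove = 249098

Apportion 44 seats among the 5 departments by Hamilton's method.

Total 1456123; standard divisor 1456123/44 ≈ 33093.705.
Standard quotas: Pinehurst 5.1627, Millford 5.9591, Rivermont 19.9546, Oakdale 5.3965, Ashgrove 7.5271.
Lower quotas: Pinehurst 5, Millford 5, Rivermont 19, Oakdale 5, Ashgrove 7 (sum 41, leaving 3 seats).
Remainders in descending order: Millford 0.9591, Rivermont 0.9546, Ashgrove 0.5271, Oakdale 0.3965, Pinehurst 0.1627.
Largest remainders: Millford, Rivermont, Ashgrove receive the extra seats.

Pinehurst 5, Millford 6, Rivermont 20, Oakdale 5, Ashgrove 8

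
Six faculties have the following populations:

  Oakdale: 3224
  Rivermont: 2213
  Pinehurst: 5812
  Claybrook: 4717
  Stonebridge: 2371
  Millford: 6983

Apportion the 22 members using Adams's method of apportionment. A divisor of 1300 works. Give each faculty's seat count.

With modified divisor 1300: modified quotas Oakdale 2.480, Rivermont 1.702, Pinehurst 4.471, Claybrook 3.628, Stonebridge 1.824, Millford 5.372.
Rounding up: Oakdale 3, Rivermont 2, Pinehurst 5, Claybrook 4, Stonebridge 2, Millford 6 (total 22).

Oakdale: 3, Rivermont: 2, Pinehurst: 5, Claybrook: 4, Stonebridge: 2, Millford: 6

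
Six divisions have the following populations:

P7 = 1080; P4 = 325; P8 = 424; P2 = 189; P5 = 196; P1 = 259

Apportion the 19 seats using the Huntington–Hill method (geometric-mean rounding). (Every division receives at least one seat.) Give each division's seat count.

P7 8; P4 2; P8 3; P2 2; P5 2; P1 2

With divisor 133: modified quotas P7 8.120, P4 2.444, P8 3.188, P2 1.421, P5 1.474, P1 1.947.
Geometric-mean thresholds: P7 √(8·9)=8.485, P4 √(2·3)=2.449, P8 √(3·4)=3.464, P2 √(1·2)=1.414, P5 √(1·2)=1.414, P1 √(1·2)=1.414.
Each quota rounded against its threshold gives P7 8, P4 2, P8 3, P2 2, P5 2, P1 2 (total 19).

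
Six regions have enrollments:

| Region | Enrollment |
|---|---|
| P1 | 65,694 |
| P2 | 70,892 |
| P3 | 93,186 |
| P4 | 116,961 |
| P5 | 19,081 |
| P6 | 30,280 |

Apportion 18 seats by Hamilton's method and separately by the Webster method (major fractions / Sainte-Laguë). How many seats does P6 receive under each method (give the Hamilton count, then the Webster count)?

2 and 1

Hamilton: P1 3, P2 3, P3 4, P4 5, P5 1, P6 2.
Webster: P1 3, P2 3, P3 4, P4 6, P5 1, P6 1.
P6 gets 2 under Hamilton and 1 under Webster.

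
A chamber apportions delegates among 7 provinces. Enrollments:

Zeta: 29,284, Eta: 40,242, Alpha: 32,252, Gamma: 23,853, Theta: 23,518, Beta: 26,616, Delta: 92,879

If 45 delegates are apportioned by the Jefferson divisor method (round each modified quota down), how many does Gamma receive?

4

Standard divisor 268644/45 ≈ 5969.867; standard quotas: Zeta 4.905, Eta 6.741, Alpha 5.402, Gamma 3.996, Theta 3.939, Beta 4.458, Delta 15.558.
Rounding down gives 4, 6, 5, 3, 3, 4, 15 = 40 seats, so the divisor must be adjusted.
With modified divisor 5600: modified quotas Zeta 5.229, Eta 7.186, Alpha 5.759, Gamma 4.259, Theta 4.200, Beta 4.753, Delta 16.586.
Rounding down: Zeta 5, Eta 7, Alpha 5, Gamma 4, Theta 4, Beta 4, Delta 16 (total 45).
Gamma receives 4.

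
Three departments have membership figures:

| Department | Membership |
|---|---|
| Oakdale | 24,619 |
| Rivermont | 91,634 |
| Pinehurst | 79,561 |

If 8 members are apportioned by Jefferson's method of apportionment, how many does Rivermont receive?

4

Standard divisor 195814/8 ≈ 24476.75; standard quotas: Oakdale 1.006, Rivermont 3.744, Pinehurst 3.250.
Rounding down gives 1, 3, 3 = 7 seats, so the divisor must be adjusted.
With modified divisor 21400: modified quotas Oakdale 1.150, Rivermont 4.282, Pinehurst 3.718.
Rounding down: Oakdale 1, Rivermont 4, Pinehurst 3 (total 8).
Rivermont receives 4.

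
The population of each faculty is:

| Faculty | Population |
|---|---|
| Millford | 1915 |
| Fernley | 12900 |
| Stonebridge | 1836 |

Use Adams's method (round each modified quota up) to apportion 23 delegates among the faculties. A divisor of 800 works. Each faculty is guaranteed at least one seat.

With modified divisor 800: modified quotas Millford 2.394, Fernley 16.125, Stonebridge 2.295.
Rounding up: Millford 3, Fernley 17, Stonebridge 3 (total 23).

Millford: 3, Fernley: 17, Stonebridge: 3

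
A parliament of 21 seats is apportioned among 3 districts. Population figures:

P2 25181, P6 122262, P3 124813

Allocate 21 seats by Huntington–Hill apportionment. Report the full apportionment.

With divisor 13022: modified quotas P2 1.934, P6 9.389, P3 9.585.
Geometric-mean thresholds: P2 √(1·2)=1.414, P6 √(9·10)=9.487, P3 √(9·10)=9.487.
Each quota rounded against its threshold gives P2 2, P6 9, P3 10 (total 21).

P2 2; P6 9; P3 10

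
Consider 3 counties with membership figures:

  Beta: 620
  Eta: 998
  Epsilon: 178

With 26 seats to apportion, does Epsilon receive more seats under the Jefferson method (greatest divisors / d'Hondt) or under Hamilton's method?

Hamilton

Jefferson: Beta 9, Eta 15, Epsilon 2.
Hamilton: Beta 9, Eta 14, Epsilon 3.
Epsilon gets 2 under Jefferson and 3 under Hamilton.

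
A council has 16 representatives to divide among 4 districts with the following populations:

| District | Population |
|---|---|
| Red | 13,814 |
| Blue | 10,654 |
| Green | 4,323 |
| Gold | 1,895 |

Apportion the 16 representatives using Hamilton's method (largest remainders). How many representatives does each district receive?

The standard divisor is 30686/16 ≈ 1917.875.
Standard quotas: Red 7.2028, Blue 5.5551, Green 2.2541, Gold 0.9881.
Lower quotas: Red 7, Blue 5, Green 2, Gold 0 (sum 14, leaving 2 seats).
Remainders in descending order: Gold 0.9881, Blue 0.5551, Green 0.2541, Red 0.2028.
Largest remainders: Gold, Blue receive the extra seats.

Red: 7; Blue: 6; Green: 2; Gold: 1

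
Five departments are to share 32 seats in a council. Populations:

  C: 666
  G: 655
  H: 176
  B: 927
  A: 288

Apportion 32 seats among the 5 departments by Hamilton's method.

Total 2712; standard divisor 2712/32 ≈ 84.75.
Standard quotas: C 7.858, G 7.729, H 2.077, B 10.938, A 3.398.
Lower quotas: C 7, G 7, H 2, B 10, A 3 (sum 29, leaving 3 seats).
Remainders in descending order: B 0.938, C 0.858, G 0.729, A 0.398, H 0.077.
Largest remainders: B, C, G receive the extra seats.

C=8, G=8, H=2, B=11, A=3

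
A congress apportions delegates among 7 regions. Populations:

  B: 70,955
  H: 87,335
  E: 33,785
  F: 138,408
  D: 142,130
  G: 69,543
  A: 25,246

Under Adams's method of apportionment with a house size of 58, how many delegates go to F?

14

Standard divisor 567402/58 ≈ 9782.793; standard quotas: B 7.253, H 8.927, E 3.454, F 14.148, D 14.529, G 7.109, A 2.581.
Rounding up gives 8, 9, 4, 15, 15, 8, 3 = 62 seats, so the divisor must be adjusted.
With modified divisor 10400: modified quotas B 6.823, H 8.398, E 3.249, F 13.308, D 13.666, G 6.687, A 2.428.
Rounding up: B 7, H 9, E 4, F 14, D 14, G 7, A 3 (total 58).
F receives 14.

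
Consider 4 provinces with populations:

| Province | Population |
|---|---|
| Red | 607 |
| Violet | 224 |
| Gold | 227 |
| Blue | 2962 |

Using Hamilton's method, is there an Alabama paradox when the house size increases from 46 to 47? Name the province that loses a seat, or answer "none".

none

At 46 seats: Red 7, Violet 2, Gold 3, Blue 34.
At 47 seats: Red 7, Violet 2, Gold 3, Blue 35.
No province's allocation decreased.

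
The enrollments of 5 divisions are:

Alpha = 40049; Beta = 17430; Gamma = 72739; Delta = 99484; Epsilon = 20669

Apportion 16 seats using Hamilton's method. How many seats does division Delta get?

Total 250371; standard divisor 250371/16 ≈ 15648.188.
Standard quotas: Alpha 2.5593, Beta 1.1139, Gamma 4.6484, Delta 6.3575, Epsilon 1.3209.
Lower quotas: Alpha 2, Beta 1, Gamma 4, Delta 6, Epsilon 1 (sum 14, leaving 2 seats).
Remainders in descending order: Gamma 0.6484, Alpha 0.5593, Delta 0.3575, Epsilon 0.3209, Beta 0.1139.
The surplus seats go to Gamma, Alpha.
Delta receives 6.

6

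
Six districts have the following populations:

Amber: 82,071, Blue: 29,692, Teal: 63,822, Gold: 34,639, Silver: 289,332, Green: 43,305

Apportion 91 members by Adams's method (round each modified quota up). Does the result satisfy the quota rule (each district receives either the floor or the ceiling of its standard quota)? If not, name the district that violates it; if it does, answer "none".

Silver

Standard quotas: Amber 13.758, Blue 4.977, Teal 10.699, Gold 5.807, Silver 48.501, Green 7.259.
Adams allocation: Amber 14, Blue 5, Teal 11, Gold 6, Silver 47, Green 8.
Silver has quota 48.501 (lower 48, upper 49) but receives 47 — outside the quota interval.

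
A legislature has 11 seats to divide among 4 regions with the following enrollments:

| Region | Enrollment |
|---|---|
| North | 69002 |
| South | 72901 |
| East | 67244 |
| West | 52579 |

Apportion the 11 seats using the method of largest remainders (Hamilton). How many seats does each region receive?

North 3; South 3; East 3; West 2

Standard divisor: 261726 ÷ 11 ≈ 23793.273.
Standard quotas: North 2.9001, South 3.0639, East 2.8262, West 2.2098.
Lower quotas: North 2, South 3, East 2, West 2 (sum 9, leaving 2 seats).
Remainders in descending order: North 0.9001, East 0.8262, West 0.2098, South 0.0639.
Largest remainders: North, East receive the extra seats.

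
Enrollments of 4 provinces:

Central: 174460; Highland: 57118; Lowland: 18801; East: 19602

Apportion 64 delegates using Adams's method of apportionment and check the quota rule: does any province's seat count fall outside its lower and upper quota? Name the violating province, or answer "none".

Standard quotas: Central 41.356, Highland 13.540, Lowland 4.457, East 4.647.
Adams allocation: Central 40, Highland 14, Lowland 5, East 5.
Central has quota 41.356 (lower 41, upper 42) but receives 40 — outside the quota interval.

Central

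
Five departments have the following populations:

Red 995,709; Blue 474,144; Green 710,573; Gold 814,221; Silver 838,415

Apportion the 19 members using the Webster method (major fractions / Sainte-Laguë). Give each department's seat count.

Standard divisor 3833062/19 ≈ 201740.105; standard quotas: Red 4.936, Blue 2.350, Green 3.522, Gold 4.036, Silver 4.156.
Rounding to the nearest integer gives Red 5, Blue 2, Green 4, Gold 4, Silver 4 — total 19, matching the house size, so no adjustment is needed.

Red: 5; Blue: 2; Green: 4; Gold: 4; Silver: 4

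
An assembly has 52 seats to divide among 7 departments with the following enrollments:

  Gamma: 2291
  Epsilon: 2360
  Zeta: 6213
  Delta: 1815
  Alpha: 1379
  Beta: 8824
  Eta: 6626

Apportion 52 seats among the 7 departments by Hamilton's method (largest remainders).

Standard divisor: 29508 ÷ 52 ≈ 567.462.
Standard quotas: Gamma 4.0373, Epsilon 4.1589, Zeta 10.9488, Delta 3.1985, Alpha 2.4301, Beta 15.5500, Eta 11.6766.
Lower quotas: Gamma 4, Epsilon 4, Zeta 10, Delta 3, Alpha 2, Beta 15, Eta 11 (sum 49, leaving 3 seats).
Remainders in descending order: Zeta 0.9488, Eta 0.6766, Beta 0.5500, Alpha 0.4301, Delta 0.1985, Epsilon 0.1589, Gamma 0.0373.
The surplus seats go to Zeta, Eta, Beta.

Gamma: 4, Epsilon: 4, Zeta: 11, Delta: 3, Alpha: 2, Beta: 16, Eta: 12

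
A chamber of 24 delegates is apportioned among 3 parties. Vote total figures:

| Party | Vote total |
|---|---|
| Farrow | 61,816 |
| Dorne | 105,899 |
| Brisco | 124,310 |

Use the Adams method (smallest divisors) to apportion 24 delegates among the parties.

Standard divisor 292025/24 ≈ 12167.708; standard quotas: Farrow 5.080, Dorne 8.703, Brisco 10.216.
Rounding up gives 6, 9, 11 = 26 seats, so the divisor must be adjusted.
With modified divisor 12800: modified quotas Farrow 4.829, Dorne 8.273, Brisco 9.712.
Rounding up: Farrow 5, Dorne 9, Brisco 10 (total 24).

Farrow=5, Dorne=9, Brisco=10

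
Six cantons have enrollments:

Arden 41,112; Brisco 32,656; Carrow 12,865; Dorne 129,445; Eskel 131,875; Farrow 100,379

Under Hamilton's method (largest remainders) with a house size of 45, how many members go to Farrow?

10

Total 448332; standard divisor 448332/45 ≈ 9962.933.
Standard quotas: Arden 4.1265, Brisco 3.2777, Carrow 1.2913, Dorne 12.9927, Eskel 13.2366, Farrow 10.0752.
Lower quotas: Arden 4, Brisco 3, Carrow 1, Dorne 12, Eskel 13, Farrow 10 (sum 43, leaving 2 seats).
Remainders in descending order: Dorne 0.9927, Carrow 0.2913, Brisco 0.2777, Eskel 0.2366, Arden 0.1265, Farrow 0.0752.
Largest remainders: Dorne, Carrow receive the extra seats.
Farrow receives 10.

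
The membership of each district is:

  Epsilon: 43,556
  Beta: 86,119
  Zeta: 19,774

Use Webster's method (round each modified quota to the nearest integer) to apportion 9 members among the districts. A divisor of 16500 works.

Epsilon=3, Beta=5, Zeta=1

With modified divisor 16500: modified quotas Epsilon 2.640, Beta 5.219, Zeta 1.198.
Rounding to the nearest integer: Epsilon 3, Beta 5, Zeta 1 (total 9).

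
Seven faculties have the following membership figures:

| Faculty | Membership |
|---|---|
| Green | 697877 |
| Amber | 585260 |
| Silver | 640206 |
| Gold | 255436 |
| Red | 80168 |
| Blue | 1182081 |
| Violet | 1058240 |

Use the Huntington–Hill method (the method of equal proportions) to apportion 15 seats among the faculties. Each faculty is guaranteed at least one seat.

Green 2, Amber 2, Silver 2, Gold 1, Red 1, Blue 4, Violet 3

With divisor 323362: modified quotas Green 2.158, Amber 1.810, Silver 1.980, Gold 0.790, Red 0.248, Blue 3.656, Violet 3.273.
Geometric-mean thresholds: Green √(2·3)=2.449, Amber √(1·2)=1.414, Silver √(1·2)=1.414, Gold (min 1), Red (min 1), Blue √(3·4)=3.464, Violet √(3·4)=3.464.
Each quota rounded against its threshold gives Green 2, Amber 2, Silver 2, Gold 1, Red 1, Blue 4, Violet 3 (total 15).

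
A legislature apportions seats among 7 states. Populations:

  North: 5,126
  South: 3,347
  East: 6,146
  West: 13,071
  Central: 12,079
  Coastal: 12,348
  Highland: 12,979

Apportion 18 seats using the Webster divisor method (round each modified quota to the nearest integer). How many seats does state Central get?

Standard divisor 65096/18 ≈ 3616.444; standard quotas: North 1.417, South 0.925, East 1.699, West 3.614, Central 3.340, Coastal 3.414, Highland 3.589.
Rounding to the nearest integer gives North 1, South 1, East 2, West 4, Central 3, Coastal 3, Highland 4 — total 18, matching the house size, so no adjustment is needed.
Central receives 3.

3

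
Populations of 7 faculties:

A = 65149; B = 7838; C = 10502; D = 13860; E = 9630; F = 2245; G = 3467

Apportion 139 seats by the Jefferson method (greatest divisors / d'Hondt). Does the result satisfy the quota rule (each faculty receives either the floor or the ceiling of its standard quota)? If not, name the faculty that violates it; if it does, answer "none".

Standard quotas: A 80.359, B 9.668, C 12.954, D 17.096, E 11.878, F 2.769, G 4.276.
Jefferson allocation: A 82, B 9, C 13, D 17, E 12, F 2, G 4.
A has quota 80.359 (lower 80, upper 81) but receives 82 — outside the quota interval.

A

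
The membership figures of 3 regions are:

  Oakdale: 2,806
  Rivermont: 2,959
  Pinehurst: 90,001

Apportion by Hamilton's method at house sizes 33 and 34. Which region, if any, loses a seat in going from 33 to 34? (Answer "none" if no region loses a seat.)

At 33 seats: Oakdale 1, Rivermont 1, Pinehurst 31.
At 34 seats: Oakdale 1, Rivermont 1, Pinehurst 32.
No region's allocation decreased.

none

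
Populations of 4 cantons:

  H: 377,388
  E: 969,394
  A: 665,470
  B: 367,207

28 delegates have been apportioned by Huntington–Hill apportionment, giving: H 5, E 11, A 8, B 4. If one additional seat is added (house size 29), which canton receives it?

Priority for the next seat is population ÷ (√(s·(s+1))).
Priorities: H 68901.307, E 84374.918, A 78426.392, B 82109.981.
Highest priority: E.

E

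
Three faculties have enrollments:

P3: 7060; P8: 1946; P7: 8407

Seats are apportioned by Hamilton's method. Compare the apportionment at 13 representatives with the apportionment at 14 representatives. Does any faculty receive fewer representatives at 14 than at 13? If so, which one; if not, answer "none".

P8

At 13 seats: P3 5, P8 2, P7 6.
At 14 seats: P3 6, P8 1, P7 7.
P8 drops from 2 to 1.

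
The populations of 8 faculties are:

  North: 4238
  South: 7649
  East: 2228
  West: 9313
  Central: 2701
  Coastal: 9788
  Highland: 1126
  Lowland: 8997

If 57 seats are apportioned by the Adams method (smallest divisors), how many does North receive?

5

Standard divisor 46040/57 ≈ 807.719; standard quotas: North 5.247, South 9.470, East 2.758, West 11.530, Central 3.344, Coastal 12.118, Highland 1.394, Lowland 11.139.
Rounding up gives 6, 10, 3, 12, 4, 13, 2, 12 = 62 seats, so the divisor must be adjusted.
With modified divisor 870: modified quotas North 4.871, South 8.792, East 2.561, West 10.705, Central 3.105, Coastal 11.251, Highland 1.294, Lowland 10.341.
Rounding up: North 5, South 9, East 3, West 11, Central 4, Coastal 12, Highland 2, Lowland 11 (total 57).
North receives 5.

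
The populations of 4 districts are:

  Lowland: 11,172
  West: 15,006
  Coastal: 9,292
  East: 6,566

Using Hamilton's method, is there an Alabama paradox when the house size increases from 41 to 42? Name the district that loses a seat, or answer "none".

At 41 seats: Lowland 11, West 15, Coastal 9, East 6.
At 42 seats: Lowland 11, West 15, Coastal 9, East 7.
No district's allocation decreased.

none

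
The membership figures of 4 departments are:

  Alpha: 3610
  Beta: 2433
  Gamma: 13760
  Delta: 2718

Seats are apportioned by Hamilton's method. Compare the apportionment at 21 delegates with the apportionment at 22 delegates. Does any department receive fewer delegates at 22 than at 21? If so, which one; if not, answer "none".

At 21 seats: Alpha 3, Beta 2, Gamma 13, Delta 3.
At 22 seats: Alpha 4, Beta 2, Gamma 13, Delta 3.
No department's allocation decreased.

none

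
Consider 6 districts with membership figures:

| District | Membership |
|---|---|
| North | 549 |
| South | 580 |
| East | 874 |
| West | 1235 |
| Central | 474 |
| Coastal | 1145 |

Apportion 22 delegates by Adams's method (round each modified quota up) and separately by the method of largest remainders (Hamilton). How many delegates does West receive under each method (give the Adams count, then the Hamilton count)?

Adams: North 3, South 3, East 4, West 5, Central 2, Coastal 5.
Hamilton: North 2, South 3, East 4, West 6, Central 2, Coastal 5.
West gets 5 under Adams and 6 under Hamilton.

5 and 6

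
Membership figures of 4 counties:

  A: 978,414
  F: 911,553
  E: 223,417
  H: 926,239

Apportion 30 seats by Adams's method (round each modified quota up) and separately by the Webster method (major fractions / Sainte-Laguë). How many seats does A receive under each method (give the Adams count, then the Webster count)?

9 and 10

Adams: A 9, F 9, E 3, H 9.
Webster: A 10, F 9, E 2, H 9.
A gets 9 under Adams and 10 under Webster.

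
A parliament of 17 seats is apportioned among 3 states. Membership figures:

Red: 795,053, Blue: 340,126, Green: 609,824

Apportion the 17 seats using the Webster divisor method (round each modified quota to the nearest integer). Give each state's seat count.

Standard divisor 1745003/17 ≈ 102647.235; standard quotas: Red 7.745, Blue 3.314, Green 5.941.
Rounding to the nearest integer gives Red 8, Blue 3, Green 6 — total 17, matching the house size, so no adjustment is needed.

Red 8, Blue 3, Green 6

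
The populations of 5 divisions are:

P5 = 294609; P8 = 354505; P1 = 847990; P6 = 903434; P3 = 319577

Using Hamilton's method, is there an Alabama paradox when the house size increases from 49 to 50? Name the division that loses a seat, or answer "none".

At 49 seats: P5 5, P8 7, P1 15, P6 16, P3 6.
At 50 seats: P5 5, P8 6, P1 16, P6 17, P3 6.
P8 drops from 7 to 6.

P8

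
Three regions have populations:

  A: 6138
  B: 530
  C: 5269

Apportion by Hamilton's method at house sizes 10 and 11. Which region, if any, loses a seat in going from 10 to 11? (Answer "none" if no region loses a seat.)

At 10 seats: A 5, B 1, C 4.
At 11 seats: A 6, B 0, C 5.
B drops from 1 to 0.

B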